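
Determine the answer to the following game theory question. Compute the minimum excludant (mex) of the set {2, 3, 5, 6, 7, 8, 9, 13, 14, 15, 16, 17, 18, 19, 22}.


Set = {2, 3, 5, 6, 7, 8, 9, 13, 14, 15, 16, 17, 18, 19, 22}
0 is NOT in the set. This is the mex.
mex = 0

0


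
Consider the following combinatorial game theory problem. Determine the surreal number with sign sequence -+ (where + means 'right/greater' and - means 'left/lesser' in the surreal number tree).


Sign expansion: -+
Rule: track bounds (lo, hi), initially (-inf, +inf). On '+', the current value becomes lo and we move to the simplest number in (value, hi): value + 1 if hi = +inf, otherwise the midpoint (value + hi)/2. On '-', the current value becomes hi and we move to value - 1 if lo = -inf, otherwise the midpoint (lo + value)/2.
Start at 0.
Step 1: sign = -, move left. Bounds: (-inf, 0). Value = -1
Step 2: sign = +, move right. Bounds: (-1, 0). Value = -1/2
The surreal number with sign expansion -+ is -1/2.

-1/2


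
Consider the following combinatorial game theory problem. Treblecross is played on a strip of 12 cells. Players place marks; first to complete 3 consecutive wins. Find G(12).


Treblecross: place X on empty cells; 3-in-a-row wins.
Playing within two cells of an existing X lets the opponent win at once, so sensible play treats the cells i-2..i+2 around each X as dead. The player left with no safe cell loses, so this is a normal-play take-away game on strips of safe cells.
Placing X at cell i (0-indexed) of a strip of k safe cells leaves independent strips of sizes max(0, i-2) and max(0, k-i-3). Hence G(k) = mex{ G(max(0,i-2)) XOR G(max(0,k-i-3)) : 0 <= i < k }, with G(0) = 0.
G(1): splits (0,0):0^0=0 -> mex({0}) = 1
G(2): splits (0,0):0^0=0 -> mex({0}) = 1
G(3): splits (0,0):0^0=0 -> mex({0}) = 1
G(4): splits (0,1):0^1=1 (0,0):0^0=0 -> mex({0, 1}) = 2
G(5): splits (0,2):0^1=1 (0,1):0^1=1 (0,0):0^0=0 -> mex({0, 1}) = 2
G(6) = mex({1}) = 0
G(7) = mex({0, 1, 2}) = 3
G(8) = mex({0, 1, 2}) = 3
G(9) = mex({0, 2}) = 1
G(10) = mex({0, 2, 3}) = 1
G(11) = mex({0, 3}) = 1
G(12) = mex({1, 3}) = 0
Therefore G(12) = 0.

0


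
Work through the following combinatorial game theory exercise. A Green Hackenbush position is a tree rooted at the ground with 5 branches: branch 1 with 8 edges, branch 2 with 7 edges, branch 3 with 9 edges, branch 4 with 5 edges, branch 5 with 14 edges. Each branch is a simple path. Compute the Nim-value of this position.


The tree has 5 branches from the ground vertex.
In Green Hackenbush, the Nim-value of a simple path of length k is k.
Branch 1: length 8, Nim-value = 8
Branch 2: length 7, Nim-value = 7
Branch 3: length 9, Nim-value = 9
Branch 4: length 5, Nim-value = 5
Branch 5: length 14, Nim-value = 14
Total Nim-value = XOR of all branch values:
0 XOR 8 = 8
8 XOR 7 = 15
15 XOR 9 = 6
6 XOR 5 = 3
3 XOR 14 = 13
Nim-value of the tree = 13

13


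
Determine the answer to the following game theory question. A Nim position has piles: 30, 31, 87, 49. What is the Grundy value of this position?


We need the XOR (exclusive or) of all pile sizes.
After XOR-ing pile 1 (size 30): 0 XOR 30 = 30
After XOR-ing pile 2 (size 31): 30 XOR 31 = 1
After XOR-ing pile 3 (size 87): 1 XOR 87 = 86
After XOR-ing pile 4 (size 49): 86 XOR 49 = 103
The Nim-value of this position is 103.

103


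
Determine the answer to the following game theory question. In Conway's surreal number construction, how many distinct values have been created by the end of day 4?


Day 0: {|} = 0 is born. Count = 1.
Day n: the number of surreal numbers born by day n is 2^(n+1) - 1.
By day 0: 2^1 - 1 = 1
By day 1: 2^2 - 1 = 3
By day 2: 2^3 - 1 = 7
By day 3: 2^4 - 1 = 15
By day 4: 2^5 - 1 = 31
By day 4: 31 surreal numbers.

31


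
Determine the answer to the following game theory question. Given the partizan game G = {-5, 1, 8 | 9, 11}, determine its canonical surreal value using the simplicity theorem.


Left options: {-5, 1, 8}, max = 8
Right options: {9, 11}, min = 9
All options are numbers and max(Left) < min(Right), so by the simplicity theorem the value is the simplest (earliest-born) number strictly between 8 and 9.
No integer lies strictly between 8 and 9, so the value is the dyadic rational m/2^k in the interval with the smallest k (then m odd); search k = 1, 2, ...:
Denominator 2: 17/2 lies strictly between 8 and 9 -- found.
The simplest number in the interval is 17/2.
Game value = 17/2

17/2


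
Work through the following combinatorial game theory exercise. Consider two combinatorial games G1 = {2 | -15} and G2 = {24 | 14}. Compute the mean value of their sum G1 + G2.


G1 = {2 | -15}, G2 = {24 | 14}
Each is a switch {a | b} with numbers a > b; its mean value is (a + b)/2, and mean value is additive over game sums: m(G1 + G2) = m(G1) + m(G2).
Mean of G1 = (2 + (-15))/2 = -13/2 = -13/2
Mean of G2 = (24 + (14))/2 = 38/2 = 19
Mean of G1 + G2 = -13/2 + 19 = 25/2

25/2


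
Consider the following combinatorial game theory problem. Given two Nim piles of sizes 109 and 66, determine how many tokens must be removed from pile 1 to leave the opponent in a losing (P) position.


Piles: 109 and 66
Current XOR: 109 XOR 66 = 47 (non-zero, so this is an N-position).
To make the XOR zero, we need to find a move that balances the piles.
For pile 1 (size 109): target = 109 XOR 47 = 66
We reduce pile 1 from 109 to 66.
Tokens removed: 109 - 66 = 43
Verification: 66 XOR 66 = 0

43


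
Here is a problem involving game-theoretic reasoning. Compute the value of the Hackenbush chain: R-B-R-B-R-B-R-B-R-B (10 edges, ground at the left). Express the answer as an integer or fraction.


Edges (from ground): R-B-R-B-R-B-R-B-R-B
By Berlekamp's sign-expansion rule, a Blue-Red Hackenbush stalk has the value of the surreal number whose sign sequence is the edge sequence with B -> + and R -> -.
Sign sequence: -+-+-+-+-+
Trace the sign expansion in the surreal number tree, starting from 0:
Edge 1: R (sign -) -> bounds (-inf, 0), value = -1
Edge 2: B (sign +) -> bounds (-1, 0), value = -1/2
Edge 3: R (sign -) -> bounds (-1, -1/2), value = -3/4
Edge 4: B (sign +) -> bounds (-3/4, -1/2), value = -5/8
Edge 5: R (sign -) -> bounds (-3/4, -5/8), value = -11/16
Edge 6: B (sign +) -> bounds (-11/16, -5/8), value = -21/32
Edge 7: R (sign -) -> bounds (-11/16, -21/32), value = -43/64
Edge 8: B (sign +) -> bounds (-43/64, -21/32), value = -85/128
Edge 9: R (sign -) -> bounds (-43/64, -85/128), value = -171/256
Edge 10: B (sign +) -> bounds (-171/256, -85/128), value = -341/512
Game value = -341/512

-341/512


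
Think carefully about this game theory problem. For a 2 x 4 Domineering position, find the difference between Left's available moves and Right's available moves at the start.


Board is 2 x 4 (rows x cols).
Left (vertical) placements: (rows-1) * cols = 1 * 4 = 4
Right (horizontal) placements: rows * (cols-1) = 2 * 3 = 6
Advantage = Left - Right = 4 - 6 = -2

-2


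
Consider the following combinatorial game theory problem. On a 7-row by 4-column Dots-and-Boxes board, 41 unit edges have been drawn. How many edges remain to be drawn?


Grid: 7 x 4 boxes, i.e. 8 rows and 5 columns of dots.
Horizontal edges: (rows + 1) * cols = 8 * 4 = 32
Vertical edges: rows * (cols + 1) = 7 * 5 = 35
Total edges: 32 + 35 = 67
Edges drawn: 41
Remaining: 67 - 41 = 26

26


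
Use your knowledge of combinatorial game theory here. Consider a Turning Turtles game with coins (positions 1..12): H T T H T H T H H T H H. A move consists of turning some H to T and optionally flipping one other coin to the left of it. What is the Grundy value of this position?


Coins: H T T H T H T H H T H H
Key fact: a single head at position k behaves exactly like a Nim heap of size k (turning it to T and optionally flipping a coin at j < k corresponds to moving the heap from k to j, or to 0), and heads combine as a disjunctive sum (two heads at the same place would cancel, matching j XOR j = 0). So the Nim-value is the XOR of the 1-indexed positions of the heads.
Face-up positions (1-indexed): [1, 4, 6, 8, 9, 11, 12]
XOR 0 with 1: 0 XOR 1 = 1
XOR 1 with 4: 1 XOR 4 = 5
XOR 5 with 6: 5 XOR 6 = 3
XOR 3 with 8: 3 XOR 8 = 11
XOR 11 with 9: 11 XOR 9 = 2
XOR 2 with 11: 2 XOR 11 = 9
XOR 9 with 12: 9 XOR 12 = 5
Nim-value = 5

5


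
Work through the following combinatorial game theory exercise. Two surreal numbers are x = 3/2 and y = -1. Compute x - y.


x = 3/2, y = -1
Converting to common denominator: 2
x = 3/2, y = -2/2
x - y = 3/2 - -1 = 5/2

5/2


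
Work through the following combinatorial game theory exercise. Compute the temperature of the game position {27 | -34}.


The game is {27 | -34}, a switch {a | b} with numbers a > b.
Cooling {a | b} by t gives {a - t | b + t}, which stops being hot when a - t = b + t, i.e. at t = (a - b)/2. So the temperature of a switch is (a - b)/2.
Temperature = (Left option - Right option) / 2
= (27 - (-34)) / 2
= 61 / 2
= 61/2

61/2


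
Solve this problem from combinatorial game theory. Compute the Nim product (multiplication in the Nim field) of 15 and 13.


Nim multiplication is bilinear over XOR: (u XOR v) * w = (u*w) XOR (v*w).
So we split each operand into its bit components and XOR the pairwise Nim products.
15 = 1 + 2 + 4 + 8 (as XOR of powers of 2).
13 = 1 + 4 + 8 (as XOR of powers of 2).
Using the standard Nim-product table on single bits:
  2*2 = 3,   2*4 = 8,   2*8 = 12,
  4*4 = 6,   4*8 = 11,  8*8 = 13,
and  1*x = x (identity), k*l = l*k (commutative).
Pairwise Nim products:
  1 * 1 = 1
  1 * 4 = 4
  1 * 8 = 8
  2 * 1 = 2
  2 * 4 = 8
  2 * 8 = 12
  4 * 1 = 4
  4 * 4 = 6
  4 * 8 = 11
  8 * 1 = 8
  8 * 4 = 11
  8 * 8 = 13
XOR them: 1 XOR 4 XOR 8 XOR 2 XOR 8 XOR 12 XOR 4 XOR 6 XOR 11 XOR 8 XOR 11 XOR 13 = 12.
Result: 15 * 13 = 12 (in Nim).

12


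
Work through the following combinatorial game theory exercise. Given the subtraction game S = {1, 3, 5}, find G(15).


The subtraction set is S = {1, 3, 5}.
G(k) = mex{ G(k - s) : s in S, s <= k }. We compute iteratively: G(0) = 0.
G(1) = mex({0}) = 1
G(2) = mex({1}) = 0
G(3) = mex({0}) = 1
G(4) = mex({1}) = 0
G(5) = mex({0}) = 1
G(6) = mex({1}) = 0
Observe that G(2)..G(6) = 0, 1, 0, 1, 0 repeats G(0)..G(4) = 0, 1, 0, 1, 0.
For k >= max(S) = 5, G(k) is determined by the previous 5 values G(k-5)..G(k-1); a window of 5 consecutive values has recurred shifted by 2, so by induction G(k + 2) = G(k) for all k >= 0: the sequence is periodic from the start with period 2.
One period: G(0..1) = 0, 1.
15 mod 2 = 1, so G(15) = G(1) = 1.

1


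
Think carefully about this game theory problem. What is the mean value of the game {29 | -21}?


Game = {29 | -21}, a switch {a | b} with numbers a > b.
Its thermograph has left wall a - t and right wall b + t, which meet at t = (a - b)/2, where both equal (a + b)/2. So the mast (mean value) is at (a + b)/2.
Mean = (29 + (-21))/2 = 8/2 = 4

4


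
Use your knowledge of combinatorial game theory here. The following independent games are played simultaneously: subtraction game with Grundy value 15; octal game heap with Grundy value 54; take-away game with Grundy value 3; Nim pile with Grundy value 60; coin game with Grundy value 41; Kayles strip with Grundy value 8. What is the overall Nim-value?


By the Sprague-Grundy theorem, the Grundy value of a sum of games is the XOR of individual Grundy values.
subtraction game: Grundy value = 15. Running XOR: 0 XOR 15 = 15
octal game heap: Grundy value = 54. Running XOR: 15 XOR 54 = 57
take-away game: Grundy value = 3. Running XOR: 57 XOR 3 = 58
Nim pile: Grundy value = 60. Running XOR: 58 XOR 60 = 6
coin game: Grundy value = 41. Running XOR: 6 XOR 41 = 47
Kayles strip: Grundy value = 8. Running XOR: 47 XOR 8 = 39
The combined Grundy value is 39.

39


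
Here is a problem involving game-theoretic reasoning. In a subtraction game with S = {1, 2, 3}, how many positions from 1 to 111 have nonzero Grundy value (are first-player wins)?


Subtraction set S = {1, 2, 3}, so G(n) = n mod 4.
G(n) = 0 when n is a multiple of 4.
Multiples of 4 in [1, 111]: 27
N-positions (nonzero Grundy) = 111 - 27 = 84

84


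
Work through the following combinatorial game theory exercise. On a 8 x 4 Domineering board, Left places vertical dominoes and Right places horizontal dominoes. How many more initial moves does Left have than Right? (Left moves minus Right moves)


Board is 8 x 4 (rows x cols).
Left (vertical) placements: (rows-1) * cols = 7 * 4 = 28
Right (horizontal) placements: rows * (cols-1) = 8 * 3 = 24
Advantage = Left - Right = 28 - 24 = 4

4


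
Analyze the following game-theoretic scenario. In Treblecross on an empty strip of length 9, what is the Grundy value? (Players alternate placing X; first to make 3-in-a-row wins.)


Treblecross: place X on empty cells; 3-in-a-row wins.
Playing within two cells of an existing X lets the opponent win at once, so sensible play treats the cells i-2..i+2 around each X as dead. The player left with no safe cell loses, so this is a normal-play take-away game on strips of safe cells.
Placing X at cell i (0-indexed) of a strip of k safe cells leaves independent strips of sizes max(0, i-2) and max(0, k-i-3). Hence G(k) = mex{ G(max(0,i-2)) XOR G(max(0,k-i-3)) : 0 <= i < k }, with G(0) = 0.
G(1): splits (0,0):0^0=0 -> mex({0}) = 1
G(2): splits (0,0):0^0=0 -> mex({0}) = 1
G(3): splits (0,0):0^0=0 -> mex({0}) = 1
G(4): splits (0,1):0^1=1 (0,0):0^0=0 -> mex({0, 1}) = 2
G(5): splits (0,2):0^1=1 (0,1):0^1=1 (0,0):0^0=0 -> mex({0, 1}) = 2
G(6) = mex({1}) = 0
G(7) = mex({0, 1, 2}) = 3
G(8) = mex({0, 1, 2}) = 3
G(9) = mex({0, 2}) = 1
Therefore G(9) = 1.

1


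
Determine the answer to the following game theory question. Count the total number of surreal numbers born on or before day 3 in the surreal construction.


Day 0: {|} = 0 is born. Count = 1.
Day n: the number of surreal numbers born by day n is 2^(n+1) - 1.
By day 0: 2^1 - 1 = 1
By day 1: 2^2 - 1 = 3
By day 2: 2^3 - 1 = 7
By day 3: 2^4 - 1 = 15
By day 3: 15 surreal numbers.

15


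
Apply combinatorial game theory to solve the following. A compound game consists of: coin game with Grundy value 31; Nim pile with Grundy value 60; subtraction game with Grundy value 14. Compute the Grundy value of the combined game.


By the Sprague-Grundy theorem, the Grundy value of a sum of games is the XOR of individual Grundy values.
coin game: Grundy value = 31. Running XOR: 0 XOR 31 = 31
Nim pile: Grundy value = 60. Running XOR: 31 XOR 60 = 35
subtraction game: Grundy value = 14. Running XOR: 35 XOR 14 = 45
The combined Grundy value is 45.

45


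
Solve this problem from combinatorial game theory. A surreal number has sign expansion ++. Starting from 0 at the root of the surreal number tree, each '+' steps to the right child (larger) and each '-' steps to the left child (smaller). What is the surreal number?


Sign expansion: ++
Rule: track bounds (lo, hi), initially (-inf, +inf). On '+', the current value becomes lo and we move to the simplest number in (value, hi): value + 1 if hi = +inf, otherwise the midpoint (value + hi)/2. On '-', the current value becomes hi and we move to value - 1 if lo = -inf, otherwise the midpoint (lo + value)/2.
Start at 0.
Step 1: sign = +, move right. Bounds: (0, +inf). Value = 1
Step 2: sign = +, move right. Bounds: (1, +inf). Value = 2
The surreal number with sign expansion ++ is 2.

2


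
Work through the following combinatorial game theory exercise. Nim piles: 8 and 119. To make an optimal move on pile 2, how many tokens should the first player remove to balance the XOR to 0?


Piles: 8 and 119
Current XOR: 8 XOR 119 = 127 (non-zero, so this is an N-position).
To make the XOR zero, we need to find a move that balances the piles.
For pile 2 (size 119): target = 119 XOR 127 = 8
We reduce pile 2 from 119 to 8.
Tokens removed: 119 - 8 = 111
Verification: 8 XOR 8 = 0

111


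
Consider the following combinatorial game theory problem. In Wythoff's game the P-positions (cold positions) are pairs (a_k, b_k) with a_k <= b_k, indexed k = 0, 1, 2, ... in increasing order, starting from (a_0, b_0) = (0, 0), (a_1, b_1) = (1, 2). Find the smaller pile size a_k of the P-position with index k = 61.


By Wythoff's theorem, a_k = floor(k * phi) and b_k = floor(k * phi^2) = a_k + k, where phi = (1 + sqrt(5))/2 is the golden ratio.
phi = (1 + sqrt(5))/2 = 1.618034
k = 61
k * phi = 61 * 1.618034 = 98.700073
a_61 = floor(k * phi) = 98

98


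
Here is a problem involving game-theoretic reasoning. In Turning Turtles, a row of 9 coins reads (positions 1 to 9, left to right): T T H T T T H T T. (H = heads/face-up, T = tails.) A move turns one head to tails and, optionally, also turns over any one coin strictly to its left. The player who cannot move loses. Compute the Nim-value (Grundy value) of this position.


Coins: T T H T T T H T T
Key fact: a single head at position k behaves exactly like a Nim heap of size k (turning it to T and optionally flipping a coin at j < k corresponds to moving the heap from k to j, or to 0), and heads combine as a disjunctive sum (two heads at the same place would cancel, matching j XOR j = 0). So the Nim-value is the XOR of the 1-indexed positions of the heads.
Face-up positions (1-indexed): [3, 7]
XOR 0 with 3: 0 XOR 3 = 3
XOR 3 with 7: 3 XOR 7 = 4
Nim-value = 4

4


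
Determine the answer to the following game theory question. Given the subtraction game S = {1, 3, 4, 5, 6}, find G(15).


The subtraction set is S = {1, 3, 4, 5, 6}.
G(k) = mex{ G(k - s) : s in S, s <= k }. We compute iteratively: G(0) = 0.
G(1) = mex({0}) = 1
G(2) = mex({1}) = 0
G(3) = mex({0}) = 1
G(4) = mex({0, 1}) = 2
G(5) = mex({0, 1, 2}) = 3
G(6) = mex({0, 1, 3}) = 2
G(7) = mex({0, 1, 2}) = 3
G(8) = mex({0, 1, 2, 3}) = 4
G(9) = mex({1, 2, 3, 4}) = 0
G(10) = mex({0, 2, 3}) = 1
G(11) = mex({1, 2, 3, 4}) = 0
G(12) = mex({0, 2, 3, 4}) = 1
G(13) = mex({0, 1, 3, 4}) = 2
G(14) = mex({0, 1, 2, 4}) = 3
Observe that G(9)..G(14) = 0, 1, 0, 1, 2, 3 repeats G(0)..G(5) = 0, 1, 0, 1, 2, 3.
For k >= max(S) = 6, G(k) is determined by the previous 6 values G(k-6)..G(k-1); a window of 6 consecutive values has recurred shifted by 9, so by induction G(k + 9) = G(k) for all k >= 0: the sequence is periodic from the start with period 9.
One period: G(0..8) = 0, 1, 0, 1, 2, 3, 2, 3, 4.
15 mod 9 = 6, so G(15) = G(6) = 2.

2


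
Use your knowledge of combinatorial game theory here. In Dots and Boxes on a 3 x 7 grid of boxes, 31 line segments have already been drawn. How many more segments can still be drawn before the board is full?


Grid: 3 x 7 boxes, i.e. 4 rows and 8 columns of dots.
Horizontal edges: (rows + 1) * cols = 4 * 7 = 28
Vertical edges: rows * (cols + 1) = 3 * 8 = 24
Total edges: 28 + 24 = 52
Edges drawn: 31
Remaining: 52 - 31 = 21

21


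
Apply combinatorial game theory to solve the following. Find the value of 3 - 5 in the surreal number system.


x = 3, y = 5
x - y = 3 - 5 = -2

-2


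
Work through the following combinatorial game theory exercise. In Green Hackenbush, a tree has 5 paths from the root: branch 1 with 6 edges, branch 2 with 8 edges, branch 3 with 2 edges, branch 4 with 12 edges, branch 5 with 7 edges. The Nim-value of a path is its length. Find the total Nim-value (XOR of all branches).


The tree has 5 branches from the ground vertex.
In Green Hackenbush, the Nim-value of a simple path of length k is k.
Branch 1: length 6, Nim-value = 6
Branch 2: length 8, Nim-value = 8
Branch 3: length 2, Nim-value = 2
Branch 4: length 12, Nim-value = 12
Branch 5: length 7, Nim-value = 7
Total Nim-value = XOR of all branch values:
0 XOR 6 = 6
6 XOR 8 = 14
14 XOR 2 = 12
12 XOR 12 = 0
0 XOR 7 = 7
Nim-value of the tree = 7

7


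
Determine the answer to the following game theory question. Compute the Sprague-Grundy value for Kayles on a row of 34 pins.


Kayles: a move removes 1 or 2 adjacent pins from a contiguous row.
Removing pins from a row of k leaves two independent rows (a, b) with a + b = k - 1 (one pin) or a + b = k - 2 (two pins); an end removal gives a = 0.
By Sprague-Grundy, G(k) = mex{ G(a) XOR G(b) } over all these splits. G(0) = 0.
G(1): splits (0,0):0^0=0 -> mex({0}) = 1
G(2): splits (0,1):0^1=1 (0,0):0^0=0 -> mex({0, 1}) = 2
G(3): splits (0,2):0^2=2 (1,1):1^1=0 (0,1):0^1=1 -> mex({0, 1, 2}) = 3
G(4): splits (0,3):0^3=3 (1,2):1^2=3 (0,2):0^2=2 (1,1):1^1=0 -> mex({0, 2, 3}) = 1
G(5): splits (0,4):0^1=1 (1,3):1^3=2 (2,2):2^2=0 (0,3):0^3=3 (1,2):1^2=3 -> mex({0, 1, 2, 3}) = 4
G(6) = mex({0, 1, 2, 4}) = 3
G(7) = mex({0, 1, 3, 4, 5}) = 2
G(8) = mex({0, 2, 3, 5, 6}) = 1
G(9) = mex({0, 1, 2, 3, 6, 7}) = 4
G(10) = mex({0, 1, 3, 4, 5, 7}) = 2
G(11) = mex({0, 1, 2, 3, 4, 5}) = 6
G(12) = mex({0, 1, 2, 3, 5, 6, 7}) = 4
G(13) = mex({0, 2, 3, 4, 6, 7}) = 1
G(14) = mex({0, 1, 4, 5, 6, 7}) = 2
G(15) = mex({0, 1, 2, 3, 4, 5, 6}) = 7
G(16) = mex({0, 2, 3, 5, 6, 7}) = 1
G(17) = mex({0, 1, 2, 3, 5, 6, 7}) = 4
G(18) = mex({0, 1, 2, 4, 5, 6}) = 3
G(19) = mex({0, 1, 3, 4, 5, 7}) = 2
G(20) = mex({0, 2, 3, 4, 5, 6, 7}) = 1
G(21) = mex({0, 1, 2, 3, 5, 6, 7}) = 4
G(22) = mex({0, 1, 2, 3, 4, 5, 7}) = 6
G(23) = mex({0, 1, 2, 3, 4, 5, 6}) = 7
G(24) = mex({0, 1, 2, 3, 5, 6, 7}) = 4
G(25) = mex({0, 2, 3, 4, 6, 7}) = 1
G(26) = mex({0, 1, 3, 4, 5, 6, 7}) = 2
G(27) = mex({0, 1, 2, 3, 4, 5, 6, 7}) = 8
G(28) = mex({0, 1, 2, 3, 4, 6, 7, 8}) = 5
G(29) = mex({0, 1, 2, 3, 5, 6, 7, 8, 9}) = 4
G(30) = mex({0, 1, 2, 3, 4, 5, 6, 9, 10}) = 7
G(31) = mex({0, 1, 3, 4, 5, 7, 10, 11}) = 2
G(32) = mex({0, 2, 3, 4, 5, 6, 7, 9, 11}) = 1
G(33) = mex({0, 1, 2, 3, 4, 5, 6, 7, 9, 12}) = 8
G(34) = mex({0, 1, 2, 3, 4, 5, 7, 8, 11, 12}) = 6
Therefore G(34) = 6.

6


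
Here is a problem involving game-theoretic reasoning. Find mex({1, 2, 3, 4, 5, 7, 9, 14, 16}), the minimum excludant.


Set = {1, 2, 3, 4, 5, 7, 9, 14, 16}
0 is NOT in the set. This is the mex.
mex = 0

0


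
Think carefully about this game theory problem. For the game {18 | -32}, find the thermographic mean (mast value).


Game = {18 | -32}, a switch {a | b} with numbers a > b.
Its thermograph has left wall a - t and right wall b + t, which meet at t = (a - b)/2, where both equal (a + b)/2. So the mast (mean value) is at (a + b)/2.
Mean = (18 + (-32))/2 = -14/2 = -7

-7


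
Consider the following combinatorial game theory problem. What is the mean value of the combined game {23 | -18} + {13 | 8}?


G1 = {23 | -18}, G2 = {13 | 8}
Each is a switch {a | b} with numbers a > b; its mean value is (a + b)/2, and mean value is additive over game sums: m(G1 + G2) = m(G1) + m(G2).
Mean of G1 = (23 + (-18))/2 = 5/2 = 5/2
Mean of G2 = (13 + (8))/2 = 21/2 = 21/2
Mean of G1 + G2 = 5/2 + 21/2 = 13

13


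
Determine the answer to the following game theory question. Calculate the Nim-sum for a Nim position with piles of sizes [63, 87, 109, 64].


We need the XOR (exclusive or) of all pile sizes.
After XOR-ing pile 1 (size 63): 0 XOR 63 = 63
After XOR-ing pile 2 (size 87): 63 XOR 87 = 104
After XOR-ing pile 3 (size 109): 104 XOR 109 = 5
After XOR-ing pile 4 (size 64): 5 XOR 64 = 69
The Nim-value of this position is 69.

69


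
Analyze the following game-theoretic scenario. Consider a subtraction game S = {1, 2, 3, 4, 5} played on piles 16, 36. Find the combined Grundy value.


Subtraction set: {1, 2, 3, 4, 5}
For this subtraction set, G(n) = n mod 6 (period = max + 1 = 6).
Pile 1 (size 16): G(16) = 16 mod 6 = 4
Pile 2 (size 36): G(36) = 36 mod 6 = 0
Total Grundy value = XOR of all: 4 XOR 0 = 4

4


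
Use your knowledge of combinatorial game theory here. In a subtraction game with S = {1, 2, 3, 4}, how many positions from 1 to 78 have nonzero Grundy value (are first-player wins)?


Subtraction set S = {1, 2, 3, 4}, so G(n) = n mod 5.
G(n) = 0 when n is a multiple of 5.
Multiples of 5 in [1, 78]: 15
N-positions (nonzero Grundy) = 78 - 15 = 63

63


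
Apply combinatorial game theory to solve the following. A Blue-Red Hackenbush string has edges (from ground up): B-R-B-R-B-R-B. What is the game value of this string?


Edges (from ground): B-R-B-R-B-R-B
By Berlekamp's sign-expansion rule, a Blue-Red Hackenbush stalk has the value of the surreal number whose sign sequence is the edge sequence with B -> + and R -> -.
Sign sequence: +-+-+-+
Trace the sign expansion in the surreal number tree, starting from 0:
Edge 1: B (sign +) -> bounds (0, +inf), value = 1
Edge 2: R (sign -) -> bounds (0, 1), value = 1/2
Edge 3: B (sign +) -> bounds (1/2, 1), value = 3/4
Edge 4: R (sign -) -> bounds (1/2, 3/4), value = 5/8
Edge 5: B (sign +) -> bounds (5/8, 3/4), value = 11/16
Edge 6: R (sign -) -> bounds (5/8, 11/16), value = 21/32
Edge 7: B (sign +) -> bounds (21/32, 11/16), value = 43/64
Game value = 43/64

43/64


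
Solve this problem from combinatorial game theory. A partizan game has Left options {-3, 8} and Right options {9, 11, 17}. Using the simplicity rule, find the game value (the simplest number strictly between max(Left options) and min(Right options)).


Left options: {-3, 8}, max = 8
Right options: {9, 11, 17}, min = 9
All options are numbers and max(Left) < min(Right), so by the simplicity theorem the value is the simplest (earliest-born) number strictly between 8 and 9.
No integer lies strictly between 8 and 9, so the value is the dyadic rational m/2^k in the interval with the smallest k (then m odd); search k = 1, 2, ...:
Denominator 2: 17/2 lies strictly between 8 and 9 -- found.
The simplest number in the interval is 17/2.
Game value = 17/2

17/2


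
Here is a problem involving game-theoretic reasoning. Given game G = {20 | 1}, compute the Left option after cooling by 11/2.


Original game: {20 | 1} (a switch {a | b} with a > b).
Cooling by t (for t below the temperature (a - b)/2 = 19/2) taxes each move by t: {a | b} cooled by t is {a - t | b + t}.
Cooling amount: t = 11/2
Cooled Left option: 20 - 11/2 = 29/2
Cooled Right option: 1 + 11/2 = 13/2
Cooled game: {29/2 | 13/2}
Left option = 29/2

29/2


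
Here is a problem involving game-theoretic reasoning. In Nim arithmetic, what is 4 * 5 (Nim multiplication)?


Nim multiplication is bilinear over XOR: (u XOR v) * w = (u*w) XOR (v*w).
So we split each operand into its bit components and XOR the pairwise Nim products.
4 = 4 (as XOR of powers of 2).
5 = 1 + 4 (as XOR of powers of 2).
Using the standard Nim-product table on single bits:
  2*2 = 3,   2*4 = 8,   2*8 = 12,
  4*4 = 6,   4*8 = 11,  8*8 = 13,
and  1*x = x (identity), k*l = l*k (commutative).
Pairwise Nim products:
  4 * 1 = 4
  4 * 4 = 6
XOR them: 4 XOR 6 = 2.
Result: 4 * 5 = 2 (in Nim).

2


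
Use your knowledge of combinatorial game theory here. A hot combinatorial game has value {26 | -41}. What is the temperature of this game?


The game is {26 | -41}, a switch {a | b} with numbers a > b.
Cooling {a | b} by t gives {a - t | b + t}, which stops being hot when a - t = b + t, i.e. at t = (a - b)/2. So the temperature of a switch is (a - b)/2.
Temperature = (Left option - Right option) / 2
= (26 - (-41)) / 2
= 67 / 2
= 67/2

67/2


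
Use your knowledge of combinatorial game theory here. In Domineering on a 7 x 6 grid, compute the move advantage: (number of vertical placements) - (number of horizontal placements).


Board is 7 x 6 (rows x cols).
Left (vertical) placements: (rows-1) * cols = 6 * 6 = 36
Right (horizontal) placements: rows * (cols-1) = 7 * 5 = 35
Advantage = Left - Right = 36 - 35 = 1

1


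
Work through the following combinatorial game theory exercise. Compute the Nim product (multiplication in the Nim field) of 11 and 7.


Nim multiplication is bilinear over XOR: (u XOR v) * w = (u*w) XOR (v*w).
So we split each operand into its bit components and XOR the pairwise Nim products.
11 = 1 + 2 + 8 (as XOR of powers of 2).
7 = 1 + 2 + 4 (as XOR of powers of 2).
Using the standard Nim-product table on single bits:
  2*2 = 3,   2*4 = 8,   2*8 = 12,
  4*4 = 6,   4*8 = 11,  8*8 = 13,
and  1*x = x (identity), k*l = l*k (commutative).
Pairwise Nim products:
  1 * 1 = 1
  1 * 2 = 2
  1 * 4 = 4
  2 * 1 = 2
  2 * 2 = 3
  2 * 4 = 8
  8 * 1 = 8
  8 * 2 = 12
  8 * 4 = 11
XOR them: 1 XOR 2 XOR 4 XOR 2 XOR 3 XOR 8 XOR 8 XOR 12 XOR 11 = 1.
Result: 11 * 7 = 1 (in Nim).

1


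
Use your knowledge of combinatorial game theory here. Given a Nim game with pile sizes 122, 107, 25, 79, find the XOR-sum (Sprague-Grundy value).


We need the XOR (exclusive or) of all pile sizes.
After XOR-ing pile 1 (size 122): 0 XOR 122 = 122
After XOR-ing pile 2 (size 107): 122 XOR 107 = 17
After XOR-ing pile 3 (size 25): 17 XOR 25 = 8
After XOR-ing pile 4 (size 79): 8 XOR 79 = 71
The Nim-value of this position is 71.

71


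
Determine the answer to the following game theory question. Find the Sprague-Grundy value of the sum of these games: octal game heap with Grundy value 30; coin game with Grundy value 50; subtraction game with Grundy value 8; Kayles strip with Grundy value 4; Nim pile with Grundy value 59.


By the Sprague-Grundy theorem, the Grundy value of a sum of games is the XOR of individual Grundy values.
octal game heap: Grundy value = 30. Running XOR: 0 XOR 30 = 30
coin game: Grundy value = 50. Running XOR: 30 XOR 50 = 44
subtraction game: Grundy value = 8. Running XOR: 44 XOR 8 = 36
Kayles strip: Grundy value = 4. Running XOR: 36 XOR 4 = 32
Nim pile: Grundy value = 59. Running XOR: 32 XOR 59 = 27
The combined Grundy value is 27.

27


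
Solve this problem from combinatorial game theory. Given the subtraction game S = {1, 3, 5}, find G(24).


The subtraction set is S = {1, 3, 5}.
G(k) = mex{ G(k - s) : s in S, s <= k }. We compute iteratively: G(0) = 0.
G(1) = mex({0}) = 1
G(2) = mex({1}) = 0
G(3) = mex({0}) = 1
G(4) = mex({1}) = 0
G(5) = mex({0}) = 1
G(6) = mex({1}) = 0
Observe that G(2)..G(6) = 0, 1, 0, 1, 0 repeats G(0)..G(4) = 0, 1, 0, 1, 0.
For k >= max(S) = 5, G(k) is determined by the previous 5 values G(k-5)..G(k-1); a window of 5 consecutive values has recurred shifted by 2, so by induction G(k + 2) = G(k) for all k >= 0: the sequence is periodic from the start with period 2.
One period: G(0..1) = 0, 1.
24 mod 2 = 0, so G(24) = G(0) = 0.

0


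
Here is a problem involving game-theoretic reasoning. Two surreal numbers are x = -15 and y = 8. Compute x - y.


x = -15, y = 8
x - y = -15 - 8 = -23

-23


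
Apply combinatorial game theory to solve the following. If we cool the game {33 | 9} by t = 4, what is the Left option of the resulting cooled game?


Original game: {33 | 9} (a switch {a | b} with a > b).
Cooling by t (for t below the temperature (a - b)/2 = 12) taxes each move by t: {a | b} cooled by t is {a - t | b + t}.
Cooling amount: t = 4
Cooled Left option: 33 - 4 = 29
Cooled Right option: 9 + 4 = 13
Cooled game: {29 | 13}
Left option = 29

29


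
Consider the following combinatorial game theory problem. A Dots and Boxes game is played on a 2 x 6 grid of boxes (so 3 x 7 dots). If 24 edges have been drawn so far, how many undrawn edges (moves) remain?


Grid: 2 x 6 boxes, i.e. 3 rows and 7 columns of dots.
Horizontal edges: (rows + 1) * cols = 3 * 6 = 18
Vertical edges: rows * (cols + 1) = 2 * 7 = 14
Total edges: 18 + 14 = 32
Edges drawn: 24
Remaining: 32 - 24 = 8

8


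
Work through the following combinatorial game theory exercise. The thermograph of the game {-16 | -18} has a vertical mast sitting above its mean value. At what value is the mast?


Game = {-16 | -18}, a switch {a | b} with numbers a > b.
Its thermograph has left wall a - t and right wall b + t, which meet at t = (a - b)/2, where both equal (a + b)/2. So the mast (mean value) is at (a + b)/2.
Mean = (-16 + (-18))/2 = -34/2 = -17

-17


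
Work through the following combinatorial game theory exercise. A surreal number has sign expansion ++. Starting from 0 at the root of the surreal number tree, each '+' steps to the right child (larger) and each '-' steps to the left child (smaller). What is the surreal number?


Sign expansion: ++
Rule: track bounds (lo, hi), initially (-inf, +inf). On '+', the current value becomes lo and we move to the simplest number in (value, hi): value + 1 if hi = +inf, otherwise the midpoint (value + hi)/2. On '-', the current value becomes hi and we move to value - 1 if lo = -inf, otherwise the midpoint (lo + value)/2.
Start at 0.
Step 1: sign = +, move right. Bounds: (0, +inf). Value = 1
Step 2: sign = +, move right. Bounds: (1, +inf). Value = 2
The surreal number with sign expansion ++ is 2.

2


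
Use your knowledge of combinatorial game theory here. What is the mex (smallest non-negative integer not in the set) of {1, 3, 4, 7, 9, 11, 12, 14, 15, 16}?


Set = {1, 3, 4, 7, 9, 11, 12, 14, 15, 16}
0 is NOT in the set. This is the mex.
mex = 0

0


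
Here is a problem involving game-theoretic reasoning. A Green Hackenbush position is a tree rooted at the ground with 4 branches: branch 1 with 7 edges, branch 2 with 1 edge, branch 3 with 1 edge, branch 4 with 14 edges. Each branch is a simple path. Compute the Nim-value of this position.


The tree has 4 branches from the ground vertex.
In Green Hackenbush, the Nim-value of a simple path of length k is k.
Branch 1: length 7, Nim-value = 7
Branch 2: length 1, Nim-value = 1
Branch 3: length 1, Nim-value = 1
Branch 4: length 14, Nim-value = 14
Total Nim-value = XOR of all branch values:
0 XOR 7 = 7
7 XOR 1 = 6
6 XOR 1 = 7
7 XOR 14 = 9
Nim-value of the tree = 9

9


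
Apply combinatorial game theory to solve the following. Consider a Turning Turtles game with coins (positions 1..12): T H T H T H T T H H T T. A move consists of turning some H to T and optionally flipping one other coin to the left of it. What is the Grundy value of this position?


Coins: T H T H T H T T H H T T
Key fact: a single head at position k behaves exactly like a Nim heap of size k (turning it to T and optionally flipping a coin at j < k corresponds to moving the heap from k to j, or to 0), and heads combine as a disjunctive sum (two heads at the same place would cancel, matching j XOR j = 0). So the Nim-value is the XOR of the 1-indexed positions of the heads.
Face-up positions (1-indexed): [2, 4, 6, 9, 10]
XOR 0 with 2: 0 XOR 2 = 2
XOR 2 with 4: 2 XOR 4 = 6
XOR 6 with 6: 6 XOR 6 = 0
XOR 0 with 9: 0 XOR 9 = 9
XOR 9 with 10: 9 XOR 10 = 3
Nim-value = 3

3


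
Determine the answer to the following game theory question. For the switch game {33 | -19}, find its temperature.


The game is {33 | -19}, a switch {a | b} with numbers a > b.
Cooling {a | b} by t gives {a - t | b + t}, which stops being hot when a - t = b + t, i.e. at t = (a - b)/2. So the temperature of a switch is (a - b)/2.
Temperature = (Left option - Right option) / 2
= (33 - (-19)) / 2
= 52 / 2
= 26

26


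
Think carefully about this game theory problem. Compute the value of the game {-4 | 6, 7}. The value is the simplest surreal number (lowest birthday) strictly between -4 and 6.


Left options: {-4}, max = -4
Right options: {6, 7}, min = 6
All options are numbers and max(Left) < min(Right), so by the simplicity theorem the value is the simplest (earliest-born) number strictly between -4 and 6.
Integers -3 through 5 all lie strictly between -4 and 6.
Among integers, the simplest (lowest birthday = smallest |n|; 0 is born on day 0, +-n on day n) is 0.
No non-integer in the interval can be simpler: if x is a non-integer in the interval, then floor(x) or ceil(x) also lies in the interval (the interval contains an integer), and both are proper prefixes of x's sign expansion, i.e. born earlier. So the game value is 0.
Game value = 0

0


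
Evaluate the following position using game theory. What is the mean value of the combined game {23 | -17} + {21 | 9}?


G1 = {23 | -17}, G2 = {21 | 9}
Each is a switch {a | b} with numbers a > b; its mean value is (a + b)/2, and mean value is additive over game sums: m(G1 + G2) = m(G1) + m(G2).
Mean of G1 = (23 + (-17))/2 = 6/2 = 3
Mean of G2 = (21 + (9))/2 = 30/2 = 15
Mean of G1 + G2 = 3 + 15 = 18

18


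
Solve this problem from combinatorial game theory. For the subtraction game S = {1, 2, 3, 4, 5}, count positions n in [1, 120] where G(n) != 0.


Subtraction set S = {1, 2, 3, 4, 5}, so G(n) = n mod 6.
G(n) = 0 when n is a multiple of 6.
Multiples of 6 in [1, 120]: 20
N-positions (nonzero Grundy) = 120 - 20 = 100

100


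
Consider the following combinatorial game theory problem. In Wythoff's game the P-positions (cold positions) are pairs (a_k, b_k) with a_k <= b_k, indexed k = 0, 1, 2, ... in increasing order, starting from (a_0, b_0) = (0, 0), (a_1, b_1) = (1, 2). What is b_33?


By Wythoff's theorem, a_k = floor(k * phi) and b_k = floor(k * phi^2) = a_k + k, where phi = (1 + sqrt(5))/2 is the golden ratio.
phi = (1 + sqrt(5))/2 = 1.618034
phi^2 = phi + 1 = 2.618034
k = 33
k * phi^2 = 33 * 2.618034 = 86.395122
b_33 = floor(k * phi^2) = 86 (check: a_33 + k = 53 + 33 = 86)

86


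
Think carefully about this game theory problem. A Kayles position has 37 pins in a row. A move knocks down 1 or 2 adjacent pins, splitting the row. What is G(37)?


Kayles: a move removes 1 or 2 adjacent pins from a contiguous row.
Removing pins from a row of k leaves two independent rows (a, b) with a + b = k - 1 (one pin) or a + b = k - 2 (two pins); an end removal gives a = 0.
By Sprague-Grundy, G(k) = mex{ G(a) XOR G(b) } over all these splits. G(0) = 0.
G(1): splits (0,0):0^0=0 -> mex({0}) = 1
G(2): splits (0,1):0^1=1 (0,0):0^0=0 -> mex({0, 1}) = 2
G(3): splits (0,2):0^2=2 (1,1):1^1=0 (0,1):0^1=1 -> mex({0, 1, 2}) = 3
G(4): splits (0,3):0^3=3 (1,2):1^2=3 (0,2):0^2=2 (1,1):1^1=0 -> mex({0, 2, 3}) = 1
G(5): splits (0,4):0^1=1 (1,3):1^3=2 (2,2):2^2=0 (0,3):0^3=3 (1,2):1^2=3 -> mex({0, 1, 2, 3}) = 4
G(6) = mex({0, 1, 2, 4}) = 3
G(7) = mex({0, 1, 3, 4, 5}) = 2
G(8) = mex({0, 2, 3, 5, 6}) = 1
G(9) = mex({0, 1, 2, 3, 6, 7}) = 4
G(10) = mex({0, 1, 3, 4, 5, 7}) = 2
G(11) = mex({0, 1, 2, 3, 4, 5}) = 6
G(12) = mex({0, 1, 2, 3, 5, 6, 7}) = 4
G(13) = mex({0, 2, 3, 4, 6, 7}) = 1
G(14) = mex({0, 1, 4, 5, 6, 7}) = 2
G(15) = mex({0, 1, 2, 3, 4, 5, 6}) = 7
G(16) = mex({0, 2, 3, 5, 6, 7}) = 1
G(17) = mex({0, 1, 2, 3, 5, 6, 7}) = 4
G(18) = mex({0, 1, 2, 4, 5, 6}) = 3
G(19) = mex({0, 1, 3, 4, 5, 7}) = 2
G(20) = mex({0, 2, 3, 4, 5, 6, 7}) = 1
G(21) = mex({0, 1, 2, 3, 5, 6, 7}) = 4
G(22) = mex({0, 1, 2, 3, 4, 5, 7}) = 6
G(23) = mex({0, 1, 2, 3, 4, 5, 6}) = 7
G(24) = mex({0, 1, 2, 3, 5, 6, 7}) = 4
G(25) = mex({0, 2, 3, 4, 6, 7}) = 1
G(26) = mex({0, 1, 3, 4, 5, 6, 7}) = 2
G(27) = mex({0, 1, 2, 3, 4, 5, 6, 7}) = 8
G(28) = mex({0, 1, 2, 3, 4, 6, 7, 8}) = 5
G(29) = mex({0, 1, 2, 3, 5, 6, 7, 8, 9}) = 4
G(30) = mex({0, 1, 2, 3, 4, 5, 6, 9, 10}) = 7
G(31) = mex({0, 1, 3, 4, 5, 7, 10, 11}) = 2
G(32) = mex({0, 2, 3, 4, 5, 6, 7, 9, 11}) = 1
G(33) = mex({0, 1, 2, 3, 4, 5, 6, 7, 9, 12}) = 8
G(34) = mex({0, 1, 2, 3, 4, 5, 7, 8, 11, 12}) = 6
G(35) = mex({0, 1, 2, 3, 4, 5, 6, 8, 9, 10, 11}) = 7
G(36) = mex({0, 1, 2, 3, 5, 6, 7, 9, 10}) = 4
G(37) = mex({0, 2, 3, 4, 6, 7, 9, 10, 11, 12}) = 1
Therefore G(37) = 1.

1


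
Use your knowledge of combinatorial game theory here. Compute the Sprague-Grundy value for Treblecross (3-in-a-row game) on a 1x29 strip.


Treblecross: place X on empty cells; 3-in-a-row wins.
Playing within two cells of an existing X lets the opponent win at once, so sensible play treats the cells i-2..i+2 around each X as dead. The player left with no safe cell loses, so this is a normal-play take-away game on strips of safe cells.
Placing X at cell i (0-indexed) of a strip of k safe cells leaves independent strips of sizes max(0, i-2) and max(0, k-i-3). Hence G(k) = mex{ G(max(0,i-2)) XOR G(max(0,k-i-3)) : 0 <= i < k }, with G(0) = 0.
G(1): splits (0,0):0^0=0 -> mex({0}) = 1
G(2): splits (0,0):0^0=0 -> mex({0}) = 1
G(3): splits (0,0):0^0=0 -> mex({0}) = 1
G(4): splits (0,1):0^1=1 (0,0):0^0=0 -> mex({0, 1}) = 2
G(5): splits (0,2):0^1=1 (0,1):0^1=1 (0,0):0^0=0 -> mex({0, 1}) = 2
G(6) = mex({1}) = 0
G(7) = mex({0, 1, 2}) = 3
G(8) = mex({0, 1, 2}) = 3
G(9) = mex({0, 2}) = 1
G(10) = mex({0, 2, 3}) = 1
G(11) = mex({0, 3}) = 1
G(12) = mex({1, 3}) = 0
G(13) = mex({0, 1, 2, 3}) = 4
G(14) = mex({0, 1, 2}) = 3
G(15) = mex({0, 1, 2}) = 3
G(16) = mex({0, 1, 2, 4}) = 3
G(17) = mex({0, 1, 3, 4}) = 2
G(18) = mex({0, 1, 3, 4}) = 2
G(19) = mex({0, 1, 3, 5}) = 2
G(20) = mex({0, 1, 2, 3, 5}) = 4
G(21) = mex({0, 1, 2, 3, 5}) = 4
G(22) = mex({1, 2, 6}) = 0
G(23) = mex({0, 1, 2, 3, 4, 6}) = 5
G(24) = mex({0, 1, 2, 3, 4}) = 5
G(25) = mex({0, 1, 3, 4, 7}) = 2
G(26) = mex({0, 1, 3, 4, 5, 7}) = 2
G(27) = mex({0, 1, 3, 5}) = 2
G(28) = mex({0, 1, 2, 5}) = 3
G(29) = mex({0, 1, 2, 4, 5, 6}) = 3
Therefore G(29) = 3.

3
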